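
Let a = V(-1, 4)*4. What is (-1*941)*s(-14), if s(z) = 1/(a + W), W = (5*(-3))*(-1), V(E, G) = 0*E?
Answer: -941/15 ≈ -62.733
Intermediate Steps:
V(E, G) = 0
W = 15 (W = -15*(-1) = 15)
a = 0 (a = 0*4 = 0)
s(z) = 1/15 (s(z) = 1/(0 + 15) = 1/15)
(-1*941)*s(-14) = -1*941*(1/15) = -941*1/15 = -941/15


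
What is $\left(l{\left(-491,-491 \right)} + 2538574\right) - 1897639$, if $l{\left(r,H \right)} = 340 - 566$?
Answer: $640709$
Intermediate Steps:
$l{\left(r,H \right)} = -226$ ($l{\left(r,H \right)} = 340 - 566 = -226$)
$\left(l{\left(-491,-491 \right)} + 2538574\right) - 1897639 = \left(-226 + 2538574\right) - 1897639 = 2538348 - 1897639 = 640709$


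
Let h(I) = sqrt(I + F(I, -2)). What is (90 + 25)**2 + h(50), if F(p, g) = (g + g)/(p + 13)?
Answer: 13225 + 11*sqrt(182)/21 ≈ 13232.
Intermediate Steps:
F(p, g) = 2*g/(13 + p) (F(p, g) = (2*g)/(13 + p) = 2*g/(13 + p))
h(I) = sqrt(I - 4/(13 + I)) (h(I) = sqrt(I + 2*(-2)/(13 + I)) = sqrt(I - 4/(13 + I)))
(90 + 25)**2 + h(50) = (90 + 25)**2 + sqrt((-4 + 50*(13 + 50))/(13 + 50)) = 115**2 + sqrt((-4 + 50*63)/63) = 13225 + sqrt((-4 + 3150)/63) = 13225 + sqrt((1/63)*3146) = 13225 + sqrt(3146/63) = 13225 + 11*sqrt(182)/21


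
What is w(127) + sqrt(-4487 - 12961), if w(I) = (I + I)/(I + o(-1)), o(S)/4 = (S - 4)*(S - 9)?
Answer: 254/327 + 2*I*sqrt(4362) ≈ 0.77676 + 132.09*I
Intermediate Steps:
o(S) = 4*(-9 + S)*(-4 + S) (o(S) = 4*((S - 4)*(S - 9)) = 4*((-4 + S)*(-9 + S)) = 4*((-9 + S)*(-4 + S)) = 4*(-9 + S)*(-4 + S))
w(I) = 2*I/(200 + I) (w(I) = (I + I)/(I + (144 - 52*(-1) + 4*(-1)**2)) = (2*I)/(I + (144 + 52 + 4*1)) = (2*I)/(I + (144 + 52 + 4)) = (2*I)/(I + 200) = (2*I)/(200 + I) = 2*I/(200 + I))
w(127) + sqrt(-4487 - 12961) = 2*127/(200 + 127) + sqrt(-4487 - 12961) = 2*127/327 + sqrt(-17448) = 2*127*(1/327) + 2*I*sqrt(4362) = 254/327 + 2*I*sqrt(4362)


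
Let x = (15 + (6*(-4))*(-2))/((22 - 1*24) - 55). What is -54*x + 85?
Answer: 2749/19 ≈ 144.68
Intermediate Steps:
x = -21/19 (x = (15 - 24*(-2))/((22 - 24) - 55) = (15 + 48)/(-2 - 55) = 63/(-57) = 63*(-1/57) = -21/19 ≈ -1.1053)
-54*x + 85 = -54*(-21/19) + 85 = 1134/19 + 85 = 2749/19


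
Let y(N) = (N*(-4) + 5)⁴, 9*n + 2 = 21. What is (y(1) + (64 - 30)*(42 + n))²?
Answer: 182439049/81 ≈ 2.2523e+6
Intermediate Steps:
n = 19/9 (n = -2/9 + (⅑)*21 = -2/9 + 7/3 = 19/9 ≈ 2.1111)
y(N) = (5 - 4*N)⁴ (y(N) = (-4*N + 5)⁴ = (5 - 4*N)⁴)
(y(1) + (64 - 30)*(42 + n))² = ((-5 + 4*1)⁴ + (64 - 30)*(42 + 19/9))² = ((-5 + 4)⁴ + 34*(397/9))² = ((-1)⁴ + 13498/9)² = (1 + 13498/9)² = (13507/9)² = 182439049/81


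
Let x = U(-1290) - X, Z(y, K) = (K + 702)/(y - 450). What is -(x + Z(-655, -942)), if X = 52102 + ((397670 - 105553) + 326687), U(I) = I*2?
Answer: 148840358/221 ≈ 6.7349e+5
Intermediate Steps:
U(I) = 2*I
Z(y, K) = (702 + K)/(-450 + y)
X = 670906 (X = 52102 + (292117 + 326687) = 52102 + 618804 = 670906)
x = -673486 (x = 2*(-1290) - 1*670906 = -2580 - 670906 = -673486)
-(x + Z(-655, -942)) = -(-673486 + (702 - 942)/(-450 - 655)) = -(-673486 - 240/(-1105)) = -(-673486 - 1/1105*(-240)) = -(-673486 + 48/221) = -1*(-148840358/221) = 148840358/221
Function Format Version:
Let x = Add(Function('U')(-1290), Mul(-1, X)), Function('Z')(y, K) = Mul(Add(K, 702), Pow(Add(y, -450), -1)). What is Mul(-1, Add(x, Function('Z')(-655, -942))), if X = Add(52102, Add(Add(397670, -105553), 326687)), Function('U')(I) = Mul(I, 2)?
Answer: Rational(148840358, 221) ≈ 6.7349e+5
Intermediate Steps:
Function('U')(I) = Mul(2, I)
Function('Z')(y, K) = Mul(Pow(Add(-450, y), -1), Add(702, K)) (Function('Z')(y, K) = Mul(Add(702, K), Pow(Add(-450, y), -1)) = Mul(Pow(Add(-450, y), -1), Add(702, K)))
X = 670906 (X = Add(52102, Add(292117, 326687)) = Add(52102, 618804) = 670906)
x = -673486 (x = Add(Mul(2, -1290), Mul(-1, 670906)) = Add(-2580, -670906) = -673486)
Mul(-1, Add(x, Function('Z')(-655, -942))) = Mul(-1, Add(-673486, Mul(Pow(Add(-450, -655), -1), Add(702, -942)))) = Mul(-1, Add(-673486, Mul(Pow(-1105, -1), -240))) = Mul(-1, Add(-673486, Mul(Rational(-1, 1105), -240))) = Mul(-1, Add(-673486, Rational(48, 221))) = Mul(-1, Rational(-148840358, 221)) = Rational(148840358, 221)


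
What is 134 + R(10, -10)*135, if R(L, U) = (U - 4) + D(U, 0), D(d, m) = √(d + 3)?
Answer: -1756 + 135*I*√7 ≈ -1756.0 + 357.18*I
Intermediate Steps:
D(d, m) = √(3 + d)
R(L, U) = -4 + U + √(3 + U) (R(L, U) = (U - 4) + √(3 + U) = (-4 + U) + √(3 + U) = -4 + U + √(3 + U))
134 + R(10, -10)*135 = 134 + (-4 - 10 + √(3 - 10))*135 = 134 + (-4 - 10 + √(-7))*135 = 134 + (-4 - 10 + I*√7)*135 = 134 + (-14 + I*√7)*135 = 134 + (-1890 + 135*I*√7) = -1756 + 135*I*√7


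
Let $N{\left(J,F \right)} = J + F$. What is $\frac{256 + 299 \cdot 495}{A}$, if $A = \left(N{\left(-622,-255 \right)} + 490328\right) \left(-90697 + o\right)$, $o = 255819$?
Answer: $\frac{148261}{80819128022} \approx 1.8345 \cdot 10^{-6}$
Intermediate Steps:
$N{\left(J,F \right)} = F + J$
$A = 80819128022$ ($A = \left(\left(-255 - 622\right) + 490328\right) \left(-90697 + 255819\right) = \left(-877 + 490328\right) 165122 = 489451 \cdot 165122 = 80819128022$)
$\frac{256 + 299 \cdot 495}{A} = \frac{256 + 299 \cdot 495}{80819128022} = \left(256 + 148005\right) \frac{1}{80819128022} = 148261 \cdot \frac{1}{80819128022} = \frac{148261}{80819128022}$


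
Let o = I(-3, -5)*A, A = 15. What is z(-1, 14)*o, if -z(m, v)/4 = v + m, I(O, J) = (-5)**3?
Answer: 97500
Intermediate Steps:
I(O, J) = -125
z(m, v) = -4*m - 4*v (z(m, v) = -4*(v + m) = -4*(m + v) = -4*m - 4*v)
o = -1875 (o = -125*15 = -1875)
z(-1, 14)*o = (-4*(-1) - 4*14)*(-1875) = (4 - 56)*(-1875) = -52*(-1875) = 97500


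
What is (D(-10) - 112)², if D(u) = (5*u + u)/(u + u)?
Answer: 11881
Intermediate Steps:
D(u) = 3 (D(u) = (6*u)/((2*u)) = (6*u)*(1/(2*u)) = 3)
(D(-10) - 112)² = (3 - 112)² = (-109)² = 11881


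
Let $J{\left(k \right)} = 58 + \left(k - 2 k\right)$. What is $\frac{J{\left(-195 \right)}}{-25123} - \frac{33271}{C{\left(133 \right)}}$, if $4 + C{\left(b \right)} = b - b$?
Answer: $\frac{835866321}{100492} \approx 8317.7$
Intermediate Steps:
$C{\left(b \right)} = -4$ ($C{\left(b \right)} = -4 + \left(b - b\right) = -4 + 0 = -4$)
$J{\left(k \right)} = 58 - k$
$\frac{J{\left(-195 \right)}}{-25123} - \frac{33271}{C{\left(133 \right)}} = \frac{58 - -195}{-25123} - \frac{33271}{-4} = \left(58 + 195\right) \left(- \frac{1}{25123}\right) - - \frac{33271}{4} = 253 \left(- \frac{1}{25123}\right) + \frac{33271}{4} = - \frac{253}{25123} + \frac{33271}{4} = \frac{835866321}{100492}$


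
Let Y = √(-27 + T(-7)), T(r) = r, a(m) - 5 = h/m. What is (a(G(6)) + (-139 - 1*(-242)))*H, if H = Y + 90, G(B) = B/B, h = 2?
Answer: 9900 + 110*I*√34 ≈ 9900.0 + 641.4*I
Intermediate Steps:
G(B) = 1
a(m) = 5 + 2/m
Y = I*√34 (Y = √(-27 - 7) = √(-34) = I*√34 ≈ 5.8309*I)
H = 90 + I*√34 (H = I*√34 + 90 = 90 + I*√34 ≈ 90.0 + 5.831*I)
(a(G(6)) + (-139 - 1*(-242)))*H = ((5 + 2/1) + (-139 - 1*(-242)))*(90 + I*√34) = ((5 + 2*1) + (-139 + 242))*(90 + I*√34) = ((5 + 2) + 103)*(90 + I*√34) = (7 + 103)*(90 + I*√34) = 110*(90 + I*√34) = 9900 + 110*I*√34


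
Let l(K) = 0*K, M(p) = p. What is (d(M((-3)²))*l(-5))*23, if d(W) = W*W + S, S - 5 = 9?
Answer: 0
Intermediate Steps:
S = 14 (S = 5 + 9 = 14)
l(K) = 0
d(W) = 14 + W² (d(W) = W*W + 14 = W² + 14 = 14 + W²)
(d(M((-3)²))*l(-5))*23 = ((14 + ((-3)²)²)*0)*23 = ((14 + 9²)*0)*23 = ((14 + 81)*0)*23 = (95*0)*23 = 0*23 = 0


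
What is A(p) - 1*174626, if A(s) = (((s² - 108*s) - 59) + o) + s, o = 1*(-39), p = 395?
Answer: -60964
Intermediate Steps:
o = -39
A(s) = -98 + s² - 107*s (A(s) = (((s² - 108*s) - 59) - 39) + s = ((-59 + s² - 108*s) - 39) + s = (-98 + s² - 108*s) + s = -98 + s² - 107*s)
A(p) - 1*174626 = (-98 + 395² - 107*395) - 1*174626 = (-98 + 156025 - 42265) - 174626 = 113662 - 174626 = -60964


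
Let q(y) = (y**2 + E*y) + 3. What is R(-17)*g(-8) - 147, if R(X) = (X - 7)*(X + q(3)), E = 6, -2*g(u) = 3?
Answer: 321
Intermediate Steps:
g(u) = -3/2 (g(u) = -1/2*3 = -3/2)
q(y) = 3 + y**2 + 6*y (q(y) = (y**2 + 6*y) + 3 = 3 + y**2 + 6*y)
R(X) = (-7 + X)*(30 + X) (R(X) = (X - 7)*(X + (3 + 3**2 + 6*3)) = (-7 + X)*(X + (3 + 9 + 18)) = (-7 + X)*(X + 30) = (-7 + X)*(30 + X))
R(-17)*g(-8) - 147 = (-210 + (-17)**2 + 23*(-17))*(-3/2) - 147 = (-210 + 289 - 391)*(-3/2) - 147 = -312*(-3/2) - 147 = 468 - 147 = 321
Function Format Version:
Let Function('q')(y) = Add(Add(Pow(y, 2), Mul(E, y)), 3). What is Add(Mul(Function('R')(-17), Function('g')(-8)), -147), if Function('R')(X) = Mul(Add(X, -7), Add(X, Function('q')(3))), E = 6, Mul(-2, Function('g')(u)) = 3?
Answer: 321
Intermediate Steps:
Function('g')(u) = Rational(-3, 2) (Function('g')(u) = Mul(Rational(-1, 2), 3) = Rational(-3, 2))
Function('q')(y) = Add(3, Pow(y, 2), Mul(6, y)) (Function('q')(y) = Add(Add(Pow(y, 2), Mul(6, y)), 3) = Add(3, Pow(y, 2), Mul(6, y)))
Function('R')(X) = Mul(Add(-7, X), Add(30, X)) (Function('R')(X) = Mul(Add(X, -7), Add(X, Add(3, Pow(3, 2), Mul(6, 3)))) = Mul(Add(-7, X), Add(X, Add(3, 9, 18))) = Mul(Add(-7, X), Add(X, 30)) = Mul(Add(-7, X), Add(30, X)))
Add(Mul(Function('R')(-17), Function('g')(-8)), -147) = Add(Mul(Add(-210, Pow(-17, 2), Mul(23, -17)), Rational(-3, 2)), -147) = Add(Mul(Add(-210, 289, -391), Rational(-3, 2)), -147) = Add(Mul(-312, Rational(-3, 2)), -147) = Add(468, -147) = 321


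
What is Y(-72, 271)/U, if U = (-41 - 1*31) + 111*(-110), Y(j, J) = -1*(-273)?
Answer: -91/4094 ≈ -0.022228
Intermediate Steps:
Y(j, J) = 273
U = -12282 (U = (-41 - 31) - 12210 = -72 - 12210 = -12282)
Y(-72, 271)/U = 273/(-12282) = 273*(-1/12282) = -91/4094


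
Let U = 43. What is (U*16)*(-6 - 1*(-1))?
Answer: -3440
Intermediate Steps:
(U*16)*(-6 - 1*(-1)) = (43*16)*(-6 - 1*(-1)) = 688*(-6 + 1) = 688*(-5) = -3440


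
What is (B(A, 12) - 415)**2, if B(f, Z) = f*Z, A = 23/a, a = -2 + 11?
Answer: 1329409/9 ≈ 1.4771e+5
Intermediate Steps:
a = 9
A = 23/9 ≈ 2.5556
B(f, Z) = Z*f
(B(A, 12) - 415)**2 = (12*(23/9) - 415)**2 = (92/3 - 415)**2 = (-1153/3)**2 = 1329409/9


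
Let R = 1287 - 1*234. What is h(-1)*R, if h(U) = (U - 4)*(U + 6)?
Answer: -26325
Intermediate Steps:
h(U) = (-4 + U)*(6 + U)
R = 1053 (R = 1287 - 234 = 1053)
h(-1)*R = (-24 + (-1)**2 + 2*(-1))*1053 = (-24 + 1 - 2)*1053 = -25*1053 = -26325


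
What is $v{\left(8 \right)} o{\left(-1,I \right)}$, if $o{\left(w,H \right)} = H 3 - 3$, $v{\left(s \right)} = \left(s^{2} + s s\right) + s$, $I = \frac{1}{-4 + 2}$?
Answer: $-612$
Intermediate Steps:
$I = - \frac{1}{2}$ ($I = \frac{1}{-2} = - \frac{1}{2} \approx -0.5$)
$v{\left(s \right)} = s + 2 s^{2}$ ($v{\left(s \right)} = \left(s^{2} + s^{2}\right) + s = 2 s^{2} + s = s + 2 s^{2}$)
$o{\left(w,H \right)} = -3 + 3 H$ ($o{\left(w,H \right)} = 3 H - 3 = -3 + 3 H$)
$v{\left(8 \right)} o{\left(-1,I \right)} = 8 \left(1 + 2 \cdot 8\right) \left(-3 + 3 \left(- \frac{1}{2}\right)\right) = 8 \left(1 + 16\right) \left(-3 - \frac{3}{2}\right) = 8 \cdot 17 \left(- \frac{9}{2}\right) = 136 \left(- \frac{9}{2}\right) = -612$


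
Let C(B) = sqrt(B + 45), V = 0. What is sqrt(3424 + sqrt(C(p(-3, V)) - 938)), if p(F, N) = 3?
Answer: sqrt(3424 + I*sqrt(2)*sqrt(469 - 2*sqrt(3))) ≈ 58.516 + 0.2607*I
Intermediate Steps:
C(B) = sqrt(45 + B)
sqrt(3424 + sqrt(C(p(-3, V)) - 938)) = sqrt(3424 + sqrt(sqrt(45 + 3) - 938)) = sqrt(3424 + sqrt(sqrt(48) - 938)) = sqrt(3424 + sqrt(4*sqrt(3) - 938)) = sqrt(3424 + sqrt(-938 + 4*sqrt(3)))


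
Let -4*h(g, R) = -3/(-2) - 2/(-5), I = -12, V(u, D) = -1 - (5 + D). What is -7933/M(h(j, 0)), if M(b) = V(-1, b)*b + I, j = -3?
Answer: 12692800/15001 ≈ 846.13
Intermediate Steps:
V(u, D) = -6 - D (V(u, D) = -1 + (-5 - D) = -6 - D)
h(g, R) = -19/40 (h(g, R) = -(-3/(-2) - 2/(-5))/4 = -(-3*(-½) - 2*(-⅕))/4 = -(3/2 + ⅖)/4 = -¼*19/10 = -19/40)
M(b) = -12 + b*(-6 - b) (M(b) = (-6 - b)*b - 12 = b*(-6 - b) - 12 = -12 + b*(-6 - b))
-7933/M(h(j, 0)) = -7933/(-12 - 1*(-19/40)*(6 - 19/40)) = -7933/(-12 - 1*(-19/40)*221/40) = -7933/(-12 + 4199/1600) = -7933/(-15001/1600) = -7933*(-1600/15001) = 12692800/15001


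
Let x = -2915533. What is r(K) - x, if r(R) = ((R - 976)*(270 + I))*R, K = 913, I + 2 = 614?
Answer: -47816225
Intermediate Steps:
I = 612 (I = -2 + 614 = 612)
r(R) = R*(-860832 + 882*R) (r(R) = ((R - 976)*(270 + 612))*R = ((-976 + R)*882)*R = (-860832 + 882*R)*R = R*(-860832 + 882*R))
r(K) - x = 882*913*(-976 + 913) - 1*(-2915533) = 882*913*(-63) + 2915533 = -50731758 + 2915533 = -47816225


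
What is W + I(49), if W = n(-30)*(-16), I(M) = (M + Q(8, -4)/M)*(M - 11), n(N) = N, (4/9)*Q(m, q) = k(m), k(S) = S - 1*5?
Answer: 230029/98 ≈ 2347.2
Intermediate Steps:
k(S) = -5 + S (k(S) = S - 5 = -5 + S)
Q(m, q) = -45/4 + 9*m/4 (Q(m, q) = 9*(-5 + m)/4 = -45/4 + 9*m/4)
I(M) = (-11 + M)*(M + 27/(4*M)) (I(M) = (M + (-45/4 + (9/4)*8)/M)*(M - 11) = (M + (-45/4 + 18)/M)*(-11 + M) = (M + 27/(4*M))*(-11 + M) = (-11 + M)*(M + 27/(4*M)))
W = 480 (W = -30*(-16) = 480)
W + I(49) = 480 + (27/4 + 49² - 11*49 - 297/4/49) = 480 + (27/4 + 2401 - 539 - 297/4*1/49) = 480 + (27/4 + 2401 - 539 - 297/196) = 480 + 182989/98 = 230029/98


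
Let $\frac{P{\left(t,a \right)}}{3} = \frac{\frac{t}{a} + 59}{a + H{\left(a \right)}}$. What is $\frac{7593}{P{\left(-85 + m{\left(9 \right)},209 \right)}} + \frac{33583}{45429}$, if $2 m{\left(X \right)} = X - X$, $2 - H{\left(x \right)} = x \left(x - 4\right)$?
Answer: $- \frac{56918704895382}{30906863} \approx -1.8416 \cdot 10^{6}$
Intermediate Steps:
$H{\left(x \right)} = 2 - x \left(-4 + x\right)$ ($H{\left(x \right)} = 2 - x \left(x - 4\right) = 2 - x \left(-4 + x\right)$)
$m{\left(X \right)} = 0$ ($m{\left(X \right)} = \frac{X - X}{2} = \frac{1}{2} \cdot 0 = 0$)
$P{\left(t,a \right)} = \frac{3 \left(59 + \frac{t}{a}\right)}{2 - a^{2} + 5 a}$ ($P{\left(t,a \right)} = 3 \frac{\frac{t}{a} + 59}{a + \left(2 - a^{2} + 4 a\right)} = 3 \frac{59 + \frac{t}{a}}{2 - a^{2} + 5 a} = \frac{3 \left(59 + \frac{t}{a}\right)}{2 - a^{2} + 5 a}$)
$\frac{7593}{P{\left(-85 + m{\left(9 \right)},209 \right)}} + \frac{33583}{45429} = \frac{7593}{3 \cdot \frac{1}{209} \frac{1}{2 - 209^{2} + 5 \cdot 209} \left(\left(-85 + 0\right) + 59 \cdot 209\right)} + \frac{33583}{45429} = \frac{7593}{3 \cdot \frac{1}{209} \frac{1}{2 - 43681 + 1045} \left(-85 + 12331\right)} + 33583 \cdot \frac{1}{45429} = \frac{7593}{3 \cdot \frac{1}{209} \frac{1}{2 - 43681 + 1045} \cdot 12246} + \frac{33583}{45429} = \frac{7593}{3 \cdot \frac{1}{209} \frac{1}{-42634} \cdot 12246} + \frac{33583}{45429} = \frac{7593}{3 \cdot \frac{1}{209} \left(- \frac{1}{42634}\right) 12246} + \frac{33583}{45429} = \frac{7593}{- \frac{18369}{4455253}} + \frac{33583}{45429} = 7593 \left(- \frac{4455253}{18369}\right) + \frac{33583}{45429} = - \frac{11276245343}{6123} + \frac{33583}{45429} = - \frac{56918704895382}{30906863}$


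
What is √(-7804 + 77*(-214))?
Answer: 3*I*√2698 ≈ 155.83*I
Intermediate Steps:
√(-7804 + 77*(-214)) = √(-7804 - 16478) = √(-24282) = 3*I*√2698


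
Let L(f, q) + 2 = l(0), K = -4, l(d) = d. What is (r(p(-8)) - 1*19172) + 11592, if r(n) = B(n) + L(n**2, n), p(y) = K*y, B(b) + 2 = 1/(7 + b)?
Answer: -295775/39 ≈ -7584.0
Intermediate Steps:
B(b) = -2 + 1/(7 + b)
L(f, q) = -2 (L(f, q) = -2 + 0 = -2)
p(y) = -4*y
r(n) = -2 + (-13 - 2*n)/(7 + n) (r(n) = (-13 - 2*n)/(7 + n) - 2 = -2 + (-13 - 2*n)/(7 + n))
(r(p(-8)) - 1*19172) + 11592 = ((-27 - (-16)*(-8))/(7 - 4*(-8)) - 1*19172) + 11592 = ((-27 - 4*32)/(7 + 32) - 19172) + 11592 = ((-27 - 128)/39 - 19172) + 11592 = ((1/39)*(-155) - 19172) + 11592 = (-155/39 - 19172) + 11592 = -747863/39 + 11592 = -295775/39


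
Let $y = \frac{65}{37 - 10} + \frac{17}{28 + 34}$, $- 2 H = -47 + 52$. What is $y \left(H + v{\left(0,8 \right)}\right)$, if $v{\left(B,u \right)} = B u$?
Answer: $- \frac{22445}{3348} \approx -6.704$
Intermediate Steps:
$H = - \frac{5}{2}$ ($H = - \frac{-47 + 52}{2} = \left(- \frac{1}{2}\right) 5 = - \frac{5}{2} \approx -2.5$)
$y = \frac{4489}{1674}$ ($y = \frac{65}{27} + \frac{17}{62} = \frac{4489}{1674} \approx 2.6816$)
$y \left(H + v{\left(0,8 \right)}\right) = \frac{4489 \left(- \frac{5}{2} + 0 \cdot 8\right)}{1674} = \frac{4489 \left(- \frac{5}{2} + 0\right)}{1674} = \frac{4489}{1674} \left(- \frac{5}{2}\right) = - \frac{22445}{3348}$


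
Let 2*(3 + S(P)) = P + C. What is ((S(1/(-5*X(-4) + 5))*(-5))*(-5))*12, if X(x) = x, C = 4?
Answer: -294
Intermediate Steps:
S(P) = -1 + P/2 (S(P) = -3 + (P + 4)/2 = -3 + (4 + P)/2 = -3 + (2 + P/2) = -1 + P/2)
((S(1/(-5*X(-4) + 5))*(-5))*(-5))*12 = (((-1 + 1/(2*(-5*(-4) + 5)))*(-5))*(-5))*12 = (((-1 + 1/(2*(20 + 5)))*(-5))*(-5))*12 = (((-1 + (½)/25)*(-5))*(-5))*12 = (((-1 + (½)*(1/25))*(-5))*(-5))*12 = (((-1 + 1/50)*(-5))*(-5))*12 = (-49/50*(-5)*(-5))*12 = ((49/10)*(-5))*12 = -49/2*12 = -294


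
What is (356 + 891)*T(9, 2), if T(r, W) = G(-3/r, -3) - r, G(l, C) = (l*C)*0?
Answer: -11223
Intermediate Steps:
G(l, C) = 0 (G(l, C) = (C*l)*0 = 0)
T(r, W) = -r (T(r, W) = 0 - r = -r)
(356 + 891)*T(9, 2) = (356 + 891)*(-1*9) = 1247*(-9) = -11223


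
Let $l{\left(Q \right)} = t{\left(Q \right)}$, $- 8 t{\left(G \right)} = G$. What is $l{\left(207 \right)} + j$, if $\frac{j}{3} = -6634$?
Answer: $- \frac{159423}{8} \approx -19928.0$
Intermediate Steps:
$j = -19902$ ($j = 3 \left(-6634\right) = -19902$)
$t{\left(G \right)} = - \frac{G}{8}$
$l{\left(Q \right)} = - \frac{Q}{8}$
$l{\left(207 \right)} + j = \left(- \frac{1}{8}\right) 207 - 19902 = - \frac{207}{8} - 19902 = - \frac{159423}{8}$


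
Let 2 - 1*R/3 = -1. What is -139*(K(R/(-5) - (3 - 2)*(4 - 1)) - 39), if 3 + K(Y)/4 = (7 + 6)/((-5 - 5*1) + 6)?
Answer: 8896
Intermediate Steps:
R = 9 (R = 6 - 3*(-1) = 6 + 3 = 9)
K(Y) = -25 (K(Y) = -12 + 4*((7 + 6)/((-5 - 5*1) + 6)) = -12 + 4*(13/((-5 - 5) + 6)) = -12 + 4*(13/(-10 + 6)) = -12 + 4*(13/(-4)) = -12 + 4*(13*(-¼)) = -12 + 4*(-13/4) = -12 - 13 = -25)
-139*(K(R/(-5) - (3 - 2)*(4 - 1)) - 39) = -139*(-25 - 39) = -139*(-64) = 8896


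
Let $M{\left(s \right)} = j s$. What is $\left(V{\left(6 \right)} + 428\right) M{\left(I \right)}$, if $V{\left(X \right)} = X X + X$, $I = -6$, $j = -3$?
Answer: $8460$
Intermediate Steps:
$M{\left(s \right)} = - 3 s$
$V{\left(X \right)} = X + X^{2}$ ($V{\left(X \right)} = X^{2} + X = X + X^{2}$)
$\left(V{\left(6 \right)} + 428\right) M{\left(I \right)} = \left(6 \left(1 + 6\right) + 428\right) \left(\left(-3\right) \left(-6\right)\right) = \left(6 \cdot 7 + 428\right) 18 = \left(42 + 428\right) 18 = 470 \cdot 18 = 8460$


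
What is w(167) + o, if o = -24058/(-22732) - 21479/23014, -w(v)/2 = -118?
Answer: 15441226589/65394281 ≈ 236.13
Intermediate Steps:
w(v) = 236 (w(v) = -2*(-118) = 236)
o = 8176273/65394281 (o = -24058*(-1/22732) - 21479*1/23014 = 12029/11366 - 21479/23014 = 8176273/65394281 ≈ 0.12503)
w(167) + o = 236 + 8176273/65394281 = 15441226589/65394281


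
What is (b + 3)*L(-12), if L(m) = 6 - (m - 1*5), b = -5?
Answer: -46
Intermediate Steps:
L(m) = 11 - m (L(m) = 6 - (m - 5) = 6 - (-5 + m) = 6 + (5 - m) = 11 - m)
(b + 3)*L(-12) = (-5 + 3)*(11 - 1*(-12)) = -2*(11 + 12) = -2*23 = -46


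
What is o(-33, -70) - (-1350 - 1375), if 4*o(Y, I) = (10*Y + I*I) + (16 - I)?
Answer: 3889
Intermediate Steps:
o(Y, I) = 4 - I/4 + I**2/4 + 5*Y/2 (o(Y, I) = ((10*Y + I*I) + (16 - I))/4 = ((10*Y + I**2) + (16 - I))/4 = ((I**2 + 10*Y) + (16 - I))/4 = (16 + I**2 - I + 10*Y)/4 = 4 - I/4 + I**2/4 + 5*Y/2)
o(-33, -70) - (-1350 - 1375) = (4 - 1/4*(-70) + (1/4)*(-70)**2 + (5/2)*(-33)) - (-1350 - 1375) = (4 + 35/2 + (1/4)*4900 - 165/2) - 1*(-2725) = (4 + 35/2 + 1225 - 165/2) + 2725 = 1164 + 2725 = 3889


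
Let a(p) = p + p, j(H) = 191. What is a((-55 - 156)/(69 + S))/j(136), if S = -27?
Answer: -211/4011 ≈ -0.052605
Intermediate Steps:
a(p) = 2*p
a((-55 - 156)/(69 + S))/j(136) = (2*((-55 - 156)/(69 - 27)))/191 = (2*(-211/42))*(1/191) = -211/21*1/191 = -211/4011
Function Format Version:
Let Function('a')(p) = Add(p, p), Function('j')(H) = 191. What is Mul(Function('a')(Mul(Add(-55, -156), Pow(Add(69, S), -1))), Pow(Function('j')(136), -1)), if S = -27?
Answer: Rational(-211, 4011) ≈ -0.052605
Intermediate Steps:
Function('a')(p) = Mul(2, p)
Mul(Function('a')(Mul(Add(-55, -156), Pow(Add(69, S), -1))), Pow(Function('j')(136), -1)) = Mul(Mul(2, Mul(Add(-55, -156), Pow(Add(69, -27), -1))), Pow(191, -1)) = Mul(Mul(2, Mul(-211, Pow(42, -1))), Rational(1, 191)) = Mul(Mul(2, Mul(-211, Rational(1, 42))), Rational(1, 191)) = Mul(Mul(2, Rational(-211, 42)), Rational(1, 191)) = Mul(Rational(-211, 21), Rational(1, 191)) = Rational(-211, 4011)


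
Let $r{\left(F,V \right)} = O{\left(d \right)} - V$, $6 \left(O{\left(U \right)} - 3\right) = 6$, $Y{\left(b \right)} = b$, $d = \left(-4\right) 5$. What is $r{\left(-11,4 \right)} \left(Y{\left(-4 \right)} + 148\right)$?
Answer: $0$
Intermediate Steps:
$d = -20$
$O{\left(U \right)} = 4$ ($O{\left(U \right)} = 3 + \frac{1}{6} \cdot 6 = 3 + 1 = 4$)
$r{\left(F,V \right)} = 4 - V$
$r{\left(-11,4 \right)} \left(Y{\left(-4 \right)} + 148\right) = \left(4 - 4\right) \left(-4 + 148\right) = \left(4 - 4\right) 144 = 0 \cdot 144 = 0$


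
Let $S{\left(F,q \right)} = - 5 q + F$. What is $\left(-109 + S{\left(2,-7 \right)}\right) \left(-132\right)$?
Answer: $9504$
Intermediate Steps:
$S{\left(F,q \right)} = F - 5 q$
$\left(-109 + S{\left(2,-7 \right)}\right) \left(-132\right) = \left(-109 + \left(2 - -35\right)\right) \left(-132\right) = \left(-109 + \left(2 + 35\right)\right) \left(-132\right) = \left(-109 + 37\right) \left(-132\right) = \left(-72\right) \left(-132\right) = 9504$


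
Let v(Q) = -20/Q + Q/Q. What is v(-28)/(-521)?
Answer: -12/3647 ≈ -0.0032904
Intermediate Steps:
v(Q) = 1 - 20/Q (v(Q) = -20/Q + 1 = 1 - 20/Q)
v(-28)/(-521) = ((-20 - 28)/(-28))/(-521) = -1/28*(-48)*(-1/521) = (12/7)*(-1/521) = -12/3647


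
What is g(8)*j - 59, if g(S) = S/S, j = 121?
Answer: 62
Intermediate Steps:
g(S) = 1
g(8)*j - 59 = 1*121 - 59 = 121 - 59 = 62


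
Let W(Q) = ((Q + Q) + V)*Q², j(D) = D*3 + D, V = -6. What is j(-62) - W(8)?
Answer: -888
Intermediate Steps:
j(D) = 4*D (j(D) = 3*D + D = 4*D)
W(Q) = Q²*(-6 + 2*Q) (W(Q) = ((Q + Q) - 6)*Q² = (2*Q - 6)*Q² = (-6 + 2*Q)*Q² = Q²*(-6 + 2*Q))
j(-62) - W(8) = 4*(-62) - 2*8²*(-3 + 8) = -248 - 2*64*5 = -248 - 1*640 = -248 - 640 = -888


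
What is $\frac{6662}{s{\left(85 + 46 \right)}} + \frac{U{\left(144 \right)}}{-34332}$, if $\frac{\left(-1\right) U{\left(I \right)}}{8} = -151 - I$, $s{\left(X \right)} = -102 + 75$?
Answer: $- \frac{19065292}{77247} \approx -246.81$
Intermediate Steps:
$s{\left(X \right)} = -27$
$U{\left(I \right)} = 1208 + 8 I$ ($U{\left(I \right)} = - 8 \left(-151 - I\right) = 1208 + 8 I$)
$\frac{6662}{s{\left(85 + 46 \right)}} + \frac{U{\left(144 \right)}}{-34332} = \frac{6662}{-27} + \frac{1208 + 8 \cdot 144}{-34332} = 6662 \left(- \frac{1}{27}\right) + \left(1208 + 1152\right) \left(- \frac{1}{34332}\right) = - \frac{6662}{27} + 2360 \left(- \frac{1}{34332}\right) = - \frac{6662}{27} - \frac{590}{8583} = - \frac{19065292}{77247}$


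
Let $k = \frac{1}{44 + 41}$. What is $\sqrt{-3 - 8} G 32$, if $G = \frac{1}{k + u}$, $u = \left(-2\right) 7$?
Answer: $- \frac{2720 i \sqrt{11}}{1189} \approx - 7.5872 i$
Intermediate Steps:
$k = \frac{1}{85} \approx 0.011765$
$u = -14$
$G = - \frac{85}{1189}$ ($G = \frac{1}{\frac{1}{85} - 14} = \frac{1}{- \frac{1189}{85}} = - \frac{85}{1189} \approx -0.071489$)
$\sqrt{-3 - 8} G 32 = \sqrt{-3 - 8} \left(- \frac{85}{1189}\right) 32 = \sqrt{-11} \left(- \frac{85}{1189}\right) 32 = i \sqrt{11} \left(- \frac{85}{1189}\right) 32 = - \frac{85 i \sqrt{11}}{1189} \cdot 32 = - \frac{2720 i \sqrt{11}}{1189}$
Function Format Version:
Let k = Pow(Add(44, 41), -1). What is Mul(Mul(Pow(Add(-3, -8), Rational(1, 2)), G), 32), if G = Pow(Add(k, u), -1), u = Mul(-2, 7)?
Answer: Mul(Rational(-2720, 1189), I, Pow(11, Rational(1, 2))) ≈ Mul(-7.5872, I)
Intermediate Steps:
k = Rational(1, 85) (k = Pow(85, -1) = Rational(1, 85) ≈ 0.011765)
u = -14
G = Rational(-85, 1189) (G = Pow(Add(Rational(1, 85), -14), -1) = Pow(Rational(-1189, 85), -1) = Rational(-85, 1189) ≈ -0.071489)
Mul(Mul(Pow(Add(-3, -8), Rational(1, 2)), G), 32) = Mul(Mul(Pow(Add(-3, -8), Rational(1, 2)), Rational(-85, 1189)), 32) = Mul(Mul(Pow(-11, Rational(1, 2)), Rational(-85, 1189)), 32) = Mul(Mul(Mul(I, Pow(11, Rational(1, 2))), Rational(-85, 1189)), 32) = Mul(Mul(Rational(-85, 1189), I, Pow(11, Rational(1, 2))), 32) = Mul(Rational(-2720, 1189), I, Pow(11, Rational(1, 2)))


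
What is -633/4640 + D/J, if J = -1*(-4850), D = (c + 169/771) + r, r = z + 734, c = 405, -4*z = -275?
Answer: 195442877/1735058400 ≈ 0.11264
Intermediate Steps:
z = 275/4 (z = -1/4*(-275) = 275/4 ≈ 68.750)
r = 3211/4 (r = 275/4 + 734 = 3211/4 ≈ 802.75)
D = 3725377/3084 (D = (405 + 169/771) + 3211/4 = 312424/771 + 3211/4 = 3725377/3084 ≈ 1208.0)
J = 4850
-633/4640 + D/J = -633/4640 + (3725377/3084)/4850 = -633*1/4640 + (3725377/3084)*(1/4850) = -633/4640 + 3725377/14957400 = 195442877/1735058400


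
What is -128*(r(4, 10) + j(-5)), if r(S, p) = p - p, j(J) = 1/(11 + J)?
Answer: -64/3 ≈ -21.333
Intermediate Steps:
r(S, p) = 0
-128*(r(4, 10) + j(-5)) = -128*(0 + 1/(11 - 5)) = -128*(0 + 1/6) = -128*(0 + ⅙) = -128*⅙ = -64/3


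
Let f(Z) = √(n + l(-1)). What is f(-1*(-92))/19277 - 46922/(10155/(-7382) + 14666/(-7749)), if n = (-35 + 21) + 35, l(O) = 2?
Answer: 2684084702796/186955507 + √23/19277 ≈ 14357.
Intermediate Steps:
n = 21 (n = -14 + 35 = 21)
f(Z) = √23 (f(Z) = √(21 + 2) = √23)
f(-1*(-92))/19277 - 46922/(10155/(-7382) + 14666/(-7749)) = √23/19277 - 46922/(10155/(-7382) + 14666/(-7749)) = √23*(1/19277) - 46922/(10155*(-1/7382) + 14666*(-1/7749)) = √23/19277 - 46922/(-10155/7382 - 14666/7749) = √23/19277 - 46922/(-186955507/57203118) = √23/19277 - 46922*(-57203118/186955507) = √23/19277 + 2684084702796/186955507 = 2684084702796/186955507 + √23/19277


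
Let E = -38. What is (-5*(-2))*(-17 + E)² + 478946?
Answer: 509196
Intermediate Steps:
(-5*(-2))*(-17 + E)² + 478946 = (-5*(-2))*(-17 - 38)² + 478946 = 10*(-55)² + 478946 = 10*3025 + 478946 = 30250 + 478946 = 509196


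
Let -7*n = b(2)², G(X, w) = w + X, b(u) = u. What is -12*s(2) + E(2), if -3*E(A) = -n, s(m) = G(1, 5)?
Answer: -1516/21 ≈ -72.190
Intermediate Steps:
G(X, w) = X + w
s(m) = 6 (s(m) = 1 + 5 = 6)
n = -4/7 (n = -⅐*2² = -⅐*4 = -4/7 ≈ -0.57143)
E(A) = -4/21 (E(A) = -(-1)*(-4)/(3*7) = -⅓*4/7 = -4/21)
-12*s(2) + E(2) = -12*6 - 4/21 = -72 - 4/21 = -1516/21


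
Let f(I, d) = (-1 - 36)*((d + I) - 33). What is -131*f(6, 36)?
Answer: 43623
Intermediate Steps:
f(I, d) = 1221 - 37*I - 37*d (f(I, d) = -37*((I + d) - 33) = -37*(-33 + I + d) = 1221 - 37*I - 37*d)
-131*f(6, 36) = -131*(1221 - 37*6 - 37*36) = -131*(1221 - 222 - 1332) = -131*(-333) = 43623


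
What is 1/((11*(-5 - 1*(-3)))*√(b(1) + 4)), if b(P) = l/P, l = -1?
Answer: -√3/66 ≈ -0.026243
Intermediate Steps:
b(P) = -1/P
1/((11*(-5 - 1*(-3)))*√(b(1) + 4)) = 1/((11*(-5 - 1*(-3)))*√(-1/1 + 4)) = 1/((11*(-5 + 3))*√(-1*1 + 4)) = 1/((11*(-2))*√(-1 + 4)) = 1/(-22*√3) = -√3/66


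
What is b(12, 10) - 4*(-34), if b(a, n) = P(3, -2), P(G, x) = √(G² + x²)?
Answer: 136 + √13 ≈ 139.61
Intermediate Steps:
b(a, n) = √13 (b(a, n) = √(3² + (-2)²) = √(9 + 4) = √13)
b(12, 10) - 4*(-34) = √13 - 4*(-34) = √13 + 136 = 136 + √13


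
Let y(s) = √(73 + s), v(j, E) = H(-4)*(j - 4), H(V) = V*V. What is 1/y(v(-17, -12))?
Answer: -I*√263/263 ≈ -0.061663*I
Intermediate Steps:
H(V) = V²
v(j, E) = -64 + 16*j (v(j, E) = (-4)²*(j - 4) = 16*(-4 + j) = -64 + 16*j)
1/y(v(-17, -12)) = 1/(√(73 + (-64 + 16*(-17)))) = 1/(√(73 + (-64 - 272))) = 1/(√(73 - 336)) = 1/(√(-263)) = 1/(I*√263) = -I*√263/263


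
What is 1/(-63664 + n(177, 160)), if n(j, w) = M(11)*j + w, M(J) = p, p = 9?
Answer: -1/61911 ≈ -1.6152e-5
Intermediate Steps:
M(J) = 9
n(j, w) = w + 9*j (n(j, w) = 9*j + w = w + 9*j)
1/(-63664 + n(177, 160)) = 1/(-63664 + (160 + 9*177)) = 1/(-63664 + (160 + 1593)) = 1/(-63664 + 1753) = 1/(-61911) = -1/61911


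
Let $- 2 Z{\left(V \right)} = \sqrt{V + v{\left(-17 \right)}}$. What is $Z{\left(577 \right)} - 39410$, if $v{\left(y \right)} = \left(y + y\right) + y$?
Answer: $-39410 - \frac{\sqrt{526}}{2} \approx -39422.0$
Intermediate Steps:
$v{\left(y \right)} = 3 y$ ($v{\left(y \right)} = 2 y + y = 3 y$)
$Z{\left(V \right)} = - \frac{\sqrt{-51 + V}}{2}$ ($Z{\left(V \right)} = - \frac{\sqrt{V + 3 \left(-17\right)}}{2} = - \frac{\sqrt{V - 51}}{2} = - \frac{\sqrt{-51 + V}}{2}$)
$Z{\left(577 \right)} - 39410 = - \frac{\sqrt{-51 + 577}}{2} - 39410 = - \frac{\sqrt{526}}{2} - 39410 = -39410 - \frac{\sqrt{526}}{2}$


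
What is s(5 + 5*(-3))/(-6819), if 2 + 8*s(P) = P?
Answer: 1/4546 ≈ 0.00021997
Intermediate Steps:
s(P) = -¼ + P/8
s(5 + 5*(-3))/(-6819) = (-¼ + (5 + 5*(-3))/8)/(-6819) = (-¼ + (5 - 15)/8)*(-1/6819) = (-¼ + (⅛)*(-10))*(-1/6819) = (-¼ - 5/4)*(-1/6819) = -3/2*(-1/6819) = 1/4546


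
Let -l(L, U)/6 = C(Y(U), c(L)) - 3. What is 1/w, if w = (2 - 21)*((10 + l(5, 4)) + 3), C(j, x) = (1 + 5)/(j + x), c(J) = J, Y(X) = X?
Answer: -1/513 ≈ -0.0019493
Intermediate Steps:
C(j, x) = 6/(j + x)
l(L, U) = 18 - 36/(L + U) (l(L, U) = -6*(6/(U + L) - 3) = -6*(6/(L + U) - 3) = -6*(-3 + 6/(L + U)) = 18 - 36/(L + U))
w = -513 (w = (2 - 21)*((10 + 18*(-2 + 5 + 4)/(5 + 4)) + 3) = -19*((10 + 18*7/9) + 3) = -19*((10 + 18*(⅑)*7) + 3) = -19*((10 + 14) + 3) = -19*(24 + 3) = -19*27 = -513)
1/w = 1/(-513) = -1/513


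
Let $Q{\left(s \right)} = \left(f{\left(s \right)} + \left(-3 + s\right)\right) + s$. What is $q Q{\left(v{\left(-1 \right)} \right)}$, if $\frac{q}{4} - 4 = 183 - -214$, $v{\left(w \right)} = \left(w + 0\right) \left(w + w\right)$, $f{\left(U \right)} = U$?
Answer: $4812$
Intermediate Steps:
$v{\left(w \right)} = 2 w^{2}$ ($v{\left(w \right)} = w 2 w = 2 w^{2}$)
$Q{\left(s \right)} = -3 + 3 s$ ($Q{\left(s \right)} = \left(s + \left(-3 + s\right)\right) + s = \left(-3 + 2 s\right) + s = -3 + 3 s$)
$q = 1604$ ($q = 16 + 4 \left(183 - -214\right) = 16 + 4 \left(183 + 214\right) = 16 + 4 \cdot 397 = 16 + 1588 = 1604$)
$q Q{\left(v{\left(-1 \right)} \right)} = 1604 \left(-3 + 3 \cdot 2 \left(-1\right)^{2}\right) = 1604 \left(-3 + 3 \cdot 2 \cdot 1\right) = 1604 \left(-3 + 3 \cdot 2\right) = 1604 \left(-3 + 6\right) = 1604 \cdot 3 = 4812$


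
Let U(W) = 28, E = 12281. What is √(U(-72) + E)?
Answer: √12309 ≈ 110.95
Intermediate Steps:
√(U(-72) + E) = √(28 + 12281) = √12309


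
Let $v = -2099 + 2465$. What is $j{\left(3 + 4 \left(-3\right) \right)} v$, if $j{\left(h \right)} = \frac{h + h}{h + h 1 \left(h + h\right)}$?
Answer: $- \frac{732}{17} \approx -43.059$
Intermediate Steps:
$v = 366$
$j{\left(h \right)} = \frac{2 h}{h + 2 h^{2}}$ ($j{\left(h \right)} = \frac{2 h}{h + h 2 h} = \frac{2 h}{h + 2 h^{2}}$)
$j{\left(3 + 4 \left(-3\right) \right)} v = \frac{2}{1 + 2 \left(3 + 4 \left(-3\right)\right)} 366 = \frac{2}{1 + 2 \left(3 - 12\right)} 366 = \frac{2}{1 + 2 \left(-9\right)} 366 = \frac{2}{1 - 18} \cdot 366 = \frac{2}{-17} \cdot 366 = 2 \left(- \frac{1}{17}\right) 366 = \left(- \frac{2}{17}\right) 366 = - \frac{732}{17}$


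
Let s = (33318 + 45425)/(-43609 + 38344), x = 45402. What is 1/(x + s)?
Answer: 5265/238962787 ≈ 2.2033e-5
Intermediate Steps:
s = -78743/5265 (s = 78743/(-5265) = 78743*(-1/5265) = -78743/5265 ≈ -14.956)
1/(x + s) = 1/(45402 - 78743/5265) = 1/(238962787/5265) = 5265/238962787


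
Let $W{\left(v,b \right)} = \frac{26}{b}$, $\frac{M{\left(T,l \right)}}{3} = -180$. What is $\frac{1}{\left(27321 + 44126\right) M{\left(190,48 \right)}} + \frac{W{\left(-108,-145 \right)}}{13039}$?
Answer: $- \frac{15461639}{1122216600060} \approx -1.3778 \cdot 10^{-5}$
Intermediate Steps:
$M{\left(T,l \right)} = -540$ ($M{\left(T,l \right)} = 3 \left(-180\right) = -540$)
$\frac{1}{\left(27321 + 44126\right) M{\left(190,48 \right)}} + \frac{W{\left(-108,-145 \right)}}{13039} = \frac{1}{\left(27321 + 44126\right) \left(-540\right)} + \frac{26 \frac{1}{-145}}{13039} = \frac{1}{71447} \left(- \frac{1}{540}\right) + 26 \left(- \frac{1}{145}\right) \frac{1}{13039} = \frac{1}{71447} \left(- \frac{1}{540}\right) - \frac{2}{145435} = - \frac{1}{38581380} - \frac{2}{145435} = - \frac{15461639}{1122216600060}$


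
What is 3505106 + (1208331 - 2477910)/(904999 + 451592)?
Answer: 1584997994689/452197 ≈ 3.5051e+6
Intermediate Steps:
3505106 + (1208331 - 2477910)/(904999 + 451592) = 3505106 - 1269579/1356591 = 3505106 - 1269579*1/1356591 = 3505106 - 423193/452197 = 1584997994689/452197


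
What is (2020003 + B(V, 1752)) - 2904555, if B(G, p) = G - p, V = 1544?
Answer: -884760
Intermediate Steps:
(2020003 + B(V, 1752)) - 2904555 = (2020003 + (1544 - 1*1752)) - 2904555 = (2020003 + (1544 - 1752)) - 2904555 = (2020003 - 208) - 2904555 = 2019795 - 2904555 = -884760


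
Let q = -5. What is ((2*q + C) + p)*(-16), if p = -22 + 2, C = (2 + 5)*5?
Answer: -80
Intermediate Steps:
C = 35 (C = 7*5 = 35)
p = -20
((2*q + C) + p)*(-16) = ((2*(-5) + 35) - 20)*(-16) = ((-10 + 35) - 20)*(-16) = (25 - 20)*(-16) = 5*(-16) = -80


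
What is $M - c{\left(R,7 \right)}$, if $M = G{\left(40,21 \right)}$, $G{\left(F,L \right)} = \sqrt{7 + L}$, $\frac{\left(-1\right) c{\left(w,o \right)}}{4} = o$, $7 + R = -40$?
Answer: $28 + 2 \sqrt{7} \approx 33.292$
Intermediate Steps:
$R = -47$ ($R = -7 - 40 = -47$)
$c{\left(w,o \right)} = - 4 o$
$M = 2 \sqrt{7}$ ($M = \sqrt{7 + 21} = \sqrt{28} = 2 \sqrt{7} \approx 5.2915$)
$M - c{\left(R,7 \right)} = 2 \sqrt{7} - \left(-4\right) 7 = 2 \sqrt{7} - -28 = 2 \sqrt{7} + 28 = 28 + 2 \sqrt{7}$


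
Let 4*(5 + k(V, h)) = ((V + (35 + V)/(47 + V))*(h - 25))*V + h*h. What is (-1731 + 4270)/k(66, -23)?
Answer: -1147628/23889395 ≈ -0.048039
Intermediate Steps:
k(V, h) = -5 + h²/4 + V*(-25 + h)*(V + (35 + V)/(47 + V))/4 (k(V, h) = -5 + (((V + (35 + V)/(47 + V))*(h - 25))*V + h*h)/4 = -5 + (((V + (35 + V)/(47 + V))*(-25 + h))*V + h²)/4 = -5 + (((-25 + h)*(V + (35 + V)/(47 + V)))*V + h²)/4 = -5 + (V*(-25 + h)*(V + (35 + V)/(47 + V)) + h²)/4 = -5 + (h² + V*(-25 + h)*(V + (35 + V)/(47 + V)))/4 = -5 + (h²/4 + V*(-25 + h)*(V + (35 + V)/(47 + V))/4) = -5 + h²/4 + V*(-25 + h)*(V + (35 + V)/(47 + V))/4)
(-1731 + 4270)/k(66, -23) = (-1731 + 4270)/(((-940 - 1200*66² - 895*66 - 25*66³ + 47*(-23)² + 66*(-23)² - 23*66³ + 35*66*(-23) + 48*(-23)*66²)/(4*(47 + 66)))) = 2539/(((¼)*(-940 - 1200*4356 - 59070 - 25*287496 + 47*529 + 66*529 - 23*287496 - 53130 + 48*(-23)*4356)/113)) = 2539/(((¼)*(1/113)*(-940 - 5227200 - 59070 - 7187400 + 24863 + 34914 - 6612408 - 53130 - 4809024))) = 2539/(((¼)*(1/113)*(-23889395))) = 2539/(-23889395/452) = 2539*(-452/23889395) = -1147628/23889395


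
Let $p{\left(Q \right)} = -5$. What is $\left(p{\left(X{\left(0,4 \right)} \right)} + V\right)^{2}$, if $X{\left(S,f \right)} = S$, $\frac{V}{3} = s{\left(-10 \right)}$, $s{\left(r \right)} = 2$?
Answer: $1$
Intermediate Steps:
$V = 6$ ($V = 3 \cdot 2 = 6$)
$\left(p{\left(X{\left(0,4 \right)} \right)} + V\right)^{2} = \left(-5 + 6\right)^{2} = 1^{2} = 1$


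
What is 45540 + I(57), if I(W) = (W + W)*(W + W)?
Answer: 58536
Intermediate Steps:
I(W) = 4*W² (I(W) = (2*W)*(2*W) = 4*W²)
45540 + I(57) = 45540 + 4*57² = 45540 + 4*3249 = 45540 + 12996 = 58536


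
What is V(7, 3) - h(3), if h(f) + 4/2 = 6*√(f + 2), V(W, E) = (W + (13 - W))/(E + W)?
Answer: 33/10 - 6*√5 ≈ -10.116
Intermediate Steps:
V(W, E) = 13/(E + W)
h(f) = -2 + 6*√(2 + f) (h(f) = -2 + 6*√(f + 2) = -2 + 6*√(2 + f))
V(7, 3) - h(3) = 13/(3 + 7) - (-2 + 6*√(2 + 3)) = 13/10 - (-2 + 6*√5) = 13*(⅒) + (2 - 6*√5) = 13/10 + (2 - 6*√5) = 33/10 - 6*√5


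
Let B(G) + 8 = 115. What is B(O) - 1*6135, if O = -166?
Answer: -6028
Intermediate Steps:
B(G) = 107 (B(G) = -8 + 115 = 107)
B(O) - 1*6135 = 107 - 1*6135 = 107 - 6135 = -6028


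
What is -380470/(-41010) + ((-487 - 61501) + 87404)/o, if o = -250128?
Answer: 43575875/4748958 ≈ 9.1759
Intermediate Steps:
-380470/(-41010) + ((-487 - 61501) + 87404)/o = -380470/(-41010) + ((-487 - 61501) + 87404)/(-250128) = -380470*(-1/41010) + (-61988 + 87404)*(-1/250128) = 38047/4101 + 25416*(-1/250128) = 38047/4101 - 353/3474 = 43575875/4748958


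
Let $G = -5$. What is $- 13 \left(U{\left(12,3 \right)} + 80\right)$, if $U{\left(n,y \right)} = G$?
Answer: $-975$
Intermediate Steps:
$U{\left(n,y \right)} = -5$
$- 13 \left(U{\left(12,3 \right)} + 80\right) = - 13 \left(-5 + 80\right) = \left(-13\right) 75 = -975$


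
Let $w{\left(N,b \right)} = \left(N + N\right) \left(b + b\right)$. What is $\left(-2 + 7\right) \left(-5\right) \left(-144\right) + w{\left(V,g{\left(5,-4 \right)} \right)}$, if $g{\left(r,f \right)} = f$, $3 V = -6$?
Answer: $3632$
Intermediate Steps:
$V = -2$ ($V = \frac{1}{3} \left(-6\right) = -2$)
$w{\left(N,b \right)} = 4 N b$ ($w{\left(N,b \right)} = 2 N 2 b = 4 N b$)
$\left(-2 + 7\right) \left(-5\right) \left(-144\right) + w{\left(V,g{\left(5,-4 \right)} \right)} = \left(-2 + 7\right) \left(-5\right) \left(-144\right) + 4 \left(-2\right) \left(-4\right) = 5 \left(-5\right) \left(-144\right) + 32 = \left(-25\right) \left(-144\right) + 32 = 3600 + 32 = 3632$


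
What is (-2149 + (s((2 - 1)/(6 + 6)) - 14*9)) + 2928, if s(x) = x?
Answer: 7837/12 ≈ 653.08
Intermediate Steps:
(-2149 + (s((2 - 1)/(6 + 6)) - 14*9)) + 2928 = (-2149 + ((2 - 1)/(6 + 6) - 14*9)) + 2928 = (-2149 + (1/12 - 126)) + 2928 = (-2149 - 1511/12) + 2928 = -27299/12 + 2928 = 7837/12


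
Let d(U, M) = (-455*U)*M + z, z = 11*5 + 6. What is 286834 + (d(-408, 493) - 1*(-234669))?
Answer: 92042084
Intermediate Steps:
z = 61 (z = 55 + 6 = 61)
d(U, M) = 61 - 455*M*U (d(U, M) = (-455*U)*M + 61 = -455*M*U + 61 = 61 - 455*M*U)
286834 + (d(-408, 493) - 1*(-234669)) = 286834 + ((61 - 455*493*(-408)) - 1*(-234669)) = 286834 + ((61 + 91520520) + 234669) = 286834 + (91520581 + 234669) = 286834 + 91755250 = 92042084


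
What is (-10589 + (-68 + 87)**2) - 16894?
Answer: -27122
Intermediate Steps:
(-10589 + (-68 + 87)**2) - 16894 = (-10589 + 19**2) - 16894 = (-10589 + 361) - 16894 = -10228 - 16894 = -27122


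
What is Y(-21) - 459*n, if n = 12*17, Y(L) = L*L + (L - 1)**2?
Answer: -92711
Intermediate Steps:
Y(L) = L**2 + (-1 + L)**2
n = 204
Y(-21) - 459*n = ((-21)**2 + (-1 - 21)**2) - 459*204 = (441 + (-22)**2) - 93636 = (441 + 484) - 93636 = 925 - 93636 = -92711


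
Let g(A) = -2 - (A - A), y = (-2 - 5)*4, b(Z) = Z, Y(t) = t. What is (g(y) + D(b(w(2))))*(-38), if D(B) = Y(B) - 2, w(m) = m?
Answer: 76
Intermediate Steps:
D(B) = -2 + B (D(B) = B - 2 = -2 + B)
y = -28 (y = -7*4 = -28)
g(A) = -2 (g(A) = -2 - 1*0 = -2 + 0 = -2)
(g(y) + D(b(w(2))))*(-38) = (-2 + (-2 + 2))*(-38) = (-2 + 0)*(-38) = -2*(-38) = 76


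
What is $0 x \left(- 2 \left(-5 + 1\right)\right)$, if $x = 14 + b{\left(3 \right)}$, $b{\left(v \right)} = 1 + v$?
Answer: $0$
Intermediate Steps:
$x = 18$ ($x = 14 + \left(1 + 3\right) = 14 + 4 = 18$)
$0 x \left(- 2 \left(-5 + 1\right)\right) = 0 \cdot 18 \left(- 2 \left(-5 + 1\right)\right) = 0 \left(\left(-2\right) \left(-4\right)\right) = 0 \cdot 8 = 0$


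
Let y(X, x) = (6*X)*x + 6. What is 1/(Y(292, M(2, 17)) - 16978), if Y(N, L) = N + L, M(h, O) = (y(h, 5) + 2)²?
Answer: -1/12062 ≈ -8.2905e-5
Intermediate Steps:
y(X, x) = 6 + 6*X*x (y(X, x) = 6*X*x + 6 = 6 + 6*X*x)
M(h, O) = (8 + 30*h)² (M(h, O) = ((6 + 6*h*5) + 2)² = ((6 + 30*h) + 2)² = (8 + 30*h)²)
Y(N, L) = L + N
1/(Y(292, M(2, 17)) - 16978) = 1/((4*(4 + 15*2)² + 292) - 16978) = 1/((4*(4 + 30)² + 292) - 16978) = 1/((4*34² + 292) - 16978) = 1/((4*1156 + 292) - 16978) = 1/((4624 + 292) - 16978) = 1/(4916 - 16978) = 1/(-12062) = -1/12062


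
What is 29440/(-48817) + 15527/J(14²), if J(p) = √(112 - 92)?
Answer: -29440/48817 + 15527*√5/10 ≈ 3471.3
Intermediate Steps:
J(p) = 2*√5 (J(p) = √20 = 2*√5)
29440/(-48817) + 15527/J(14²) = 29440/(-48817) + 15527/((2*√5)) = 29440*(-1/48817) + 15527*(√5/10) = -29440/48817 + 15527*√5/10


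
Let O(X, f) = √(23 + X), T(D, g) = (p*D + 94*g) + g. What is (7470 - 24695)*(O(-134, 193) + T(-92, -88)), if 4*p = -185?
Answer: 70708625 - 17225*I*√111 ≈ 7.0709e+7 - 1.8148e+5*I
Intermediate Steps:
p = -185/4 (p = (¼)*(-185) = -185/4 ≈ -46.250)
T(D, g) = 95*g - 185*D/4 (T(D, g) = (-185*D/4 + 94*g) + g = (94*g - 185*D/4) + g = 95*g - 185*D/4)
(7470 - 24695)*(O(-134, 193) + T(-92, -88)) = (7470 - 24695)*(√(23 - 134) + (95*(-88) - 185/4*(-92))) = -17225*(√(-111) + (-8360 + 4255)) = -17225*(I*√111 - 4105) = -17225*(-4105 + I*√111) = 70708625 - 17225*I*√111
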